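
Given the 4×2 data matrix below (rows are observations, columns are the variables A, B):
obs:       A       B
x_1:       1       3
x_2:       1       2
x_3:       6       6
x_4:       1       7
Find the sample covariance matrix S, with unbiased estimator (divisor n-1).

Step 1 — column means:
  mean(A) = (1 + 1 + 6 + 1) / 4 = 9/4 = 2.25
  mean(B) = (3 + 2 + 6 + 7) / 4 = 18/4 = 4.5

Step 2 — sample covariance S[i,j] = (1/(n-1)) · Σ_k (x_{k,i} - mean_i) · (x_{k,j} - mean_j), with n-1 = 3.
  S[A,A] = ((-1.25)·(-1.25) + (-1.25)·(-1.25) + (3.75)·(3.75) + (-1.25)·(-1.25)) / 3 = 18.75/3 = 6.25
  S[A,B] = ((-1.25)·(-1.5) + (-1.25)·(-2.5) + (3.75)·(1.5) + (-1.25)·(2.5)) / 3 = 7.5/3 = 2.5
  S[B,B] = ((-1.5)·(-1.5) + (-2.5)·(-2.5) + (1.5)·(1.5) + (2.5)·(2.5)) / 3 = 17/3 = 5.6667

S is symmetric (S[j,i] = S[i,j]). Assembling:

S = [[6.25, 2.5],
 [2.5, 5.6667]]


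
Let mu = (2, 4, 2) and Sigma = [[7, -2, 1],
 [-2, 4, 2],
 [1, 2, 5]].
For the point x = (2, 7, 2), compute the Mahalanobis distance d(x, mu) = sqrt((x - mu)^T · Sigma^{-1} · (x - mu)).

Step 1 — centre the observation: (x - mu) = (0, 3, 0).

Step 2 — invert Sigma (cofactor / det for 3×3, or solve directly):
  Sigma^{-1} = [[0.2, 0.15, -0.1],
 [0.15, 0.425, -0.2],
 [-0.1, -0.2, 0.3]].

Step 3 — form the quadratic (x - mu)^T · Sigma^{-1} · (x - mu):
  Sigma^{-1} · (x - mu) = (0.45, 1.275, -0.6).
  (x - mu)^T · [Sigma^{-1} · (x - mu)] = (0)·(0.45) + (3)·(1.275) + (0)·(-0.6) = 3.825.

Step 4 — take square root: d = √(3.825) ≈ 1.9558.

d(x, mu) = √(3.825) ≈ 1.9558


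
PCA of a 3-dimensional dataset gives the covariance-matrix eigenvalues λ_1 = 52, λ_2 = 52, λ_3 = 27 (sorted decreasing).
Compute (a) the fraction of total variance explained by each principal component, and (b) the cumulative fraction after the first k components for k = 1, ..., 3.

Step 1 — total variance = trace(Sigma) = Σ λ_i = 52 + 52 + 27 = 131.

Step 2 — fraction explained by component i = λ_i / Σ λ:
  PC1: 52/131 = 0.3969
  PC2: 52/131 = 0.3969
  PC3: 27/131 = 0.2061

Step 3 — cumulative fraction after k components = (λ_1 + ... + λ_k) / Σ λ:
  k = 1: 52/131 = 0.3969
  k = 2: (52 + 52)/131 = 104/131 = 0.7939
  k = 3: (52 + 52 + 27)/131 = 131/131 = 1

Summary (fraction, with percent):

explained: PC1 0.3969 (39.69%), PC2 0.3969 (39.69%), PC3 0.2061 (20.61%);  cumulative: 0.3969, 0.7939, 1


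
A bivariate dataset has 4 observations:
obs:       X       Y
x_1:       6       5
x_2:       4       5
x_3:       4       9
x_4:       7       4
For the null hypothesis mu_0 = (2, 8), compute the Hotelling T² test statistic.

Step 1 — sample mean vector:
  mean(X) = (6 + 4 + 4 + 7) / 4 = 21/4 = 5.25
  mean(Y) = (5 + 5 + 9 + 4) / 4 = 23/4 = 5.75
  x̄ = (5.25, 5.75),  deviation x̄ - mu_0 = (5.25, 5.75) - (2, 8) = (3.25, -2.25).

Step 2 — sample covariance matrix, S[i,j] = (1/(n-1)) · Σ_k (x_{k,i} - mean_i) · (x_{k,j} - mean_j), divisor n-1 = 3:
  S[X,X] = ((0.75)·(0.75) + (-1.25)·(-1.25) + (-1.25)·(-1.25) + (1.75)·(1.75)) / 3 = 6.75/3 = 2.25
  S[X,Y] = ((0.75)·(-0.75) + (-1.25)·(-0.75) + (-1.25)·(3.25) + (1.75)·(-1.75)) / 3 = -6.75/3 = -2.25
  S[Y,Y] = ((-0.75)·(-0.75) + (-0.75)·(-0.75) + (3.25)·(3.25) + (-1.75)·(-1.75)) / 3 = 14.75/3 = 4.9167
  S = [[2.25, -2.25],
 [-2.25, 4.9167]].

Step 3 — invert S. det(S) = 2.25·4.9167 - (-2.25)² = 6.
  S^{-1} = (1/det) · [[d, -b], [-b, a]] = [[0.8194, 0.375],
 [0.375, 0.375]].

Step 4 — quadratic form (x̄ - mu_0)^T · S^{-1} · (x̄ - mu_0):
  S^{-1} · (x̄ - mu_0) = (1.8194, 0.375),
  (x̄ - mu_0)^T · [...] = (3.25)·(1.8194) + (-2.25)·(0.375) = 5.0694.

Step 5 — scale by n: T² = 4 · 5.0694 = 20.2778.

T² ≈ 20.2778


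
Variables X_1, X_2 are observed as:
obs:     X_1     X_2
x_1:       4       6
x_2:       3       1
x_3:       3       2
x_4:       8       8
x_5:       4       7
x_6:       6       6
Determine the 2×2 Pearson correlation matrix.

Step 1 — column means:
  mean(X_1) = (4 + 3 + 3 + 8 + 4 + 6) / 6 = 28/6 = 4.6667
  mean(X_2) = (6 + 1 + 2 + 8 + 7 + 6) / 6 = 30/6 = 5

Step 2 — sample variances and covariances s[i,j] = (1/(n-1)) · Σ_k (x_{k,i} - mean_i) · (x_{k,j} - mean_j), with n-1 = 5:
  s[X_1,X_1] = ((-0.6667)·(-0.6667) + (-1.6667)·(-1.6667) + (-1.6667)·(-1.6667) + (3.3333)·(3.3333) + (-0.6667)·(-0.6667) + (1.3333)·(1.3333)) / 5 = 19.3333/5 = 3.8667
  s[X_1,X_2] = ((-0.6667)·(1) + (-1.6667)·(-4) + (-1.6667)·(-3) + (3.3333)·(3) + (-0.6667)·(2) + (1.3333)·(1)) / 5 = 21/5 = 4.2
  s[X_2,X_2] = ((1)·(1) + (-4)·(-4) + (-3)·(-3) + (3)·(3) + (2)·(2) + (1)·(1)) / 5 = 40/5 = 8
  Sample standard deviations s_i = √(s[i,i]):
  s(X_1) = √(3.8667) = 1.9664
  s(X_2) = √(8) = 2.8284

Step 3 — r_{ij} = s_{ij} / (s_i · s_j):
  r[X_1,X_1] = 1 (diagonal).
  r[X_1,X_2] = 4.2 / (1.9664 · 2.8284) = 4.2 / 5.5618 = 0.7552
  r[X_2,X_2] = 1 (diagonal).

R is symmetric with unit diagonal. Assembling:

R = [[1, 0.7552],
 [0.7552, 1]]


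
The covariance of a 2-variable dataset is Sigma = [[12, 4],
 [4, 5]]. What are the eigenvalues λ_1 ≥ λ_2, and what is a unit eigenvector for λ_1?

Step 1 — characteristic polynomial of 2×2 Sigma:
  det(Sigma - λI) = λ² - trace · λ + det = 0.
  trace = 12 + 5 = 17, det = 12·5 - (4)² = 44.
Step 2 — discriminant:
  Δ = trace² - 4·det = 289 - 176 = 113.
Step 3 — eigenvalues:
  λ = (trace ± √Δ)/2 = (17 ± 10.6301)/2,
  λ_1 = 13.8151,  λ_2 = 3.1849.

Step 4 — unit eigenvector for λ_1: solve (Sigma - λ_1 I)v = 0. First row:
  (12 - 13.8151)·v_x + (4)·v_y = 0, i.e. (-1.8151)·v_x + (4)·v_y = 0,
  so v ∝ (b, λ_1 - a) = (4, 1.8151) = u.
  ||u|| = √((4)² + (1.8151)²) = √(19.2945) ≈ 4.3925,
  v_1 = u/||u|| ≈ (0.9106, 0.4132) (||v_1|| = 1).

λ_1 = 13.8151,  λ_2 = 3.1849;  v_1 ≈ (0.9106, 0.4132)


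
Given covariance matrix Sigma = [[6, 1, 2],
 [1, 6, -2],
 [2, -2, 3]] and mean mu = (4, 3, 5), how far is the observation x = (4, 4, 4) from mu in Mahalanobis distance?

Step 1 — centre the observation: (x - mu) = (0, 1, -1).

Step 2 — invert Sigma (cofactor / det for 3×3, or solve directly):
  Sigma^{-1} = [[0.2857, -0.1429, -0.2857],
 [-0.1429, 0.2857, 0.2857],
 [-0.2857, 0.2857, 0.7143]].

Step 3 — form the quadratic (x - mu)^T · Sigma^{-1} · (x - mu):
  Sigma^{-1} · (x - mu) = (0.1429, 0, -0.4286).
  (x - mu)^T · [Sigma^{-1} · (x - mu)] = (0)·(0.1429) + (1)·(0) + (-1)·(-0.4286) = 0.4286.

Step 4 — take square root: d = √(0.4286) ≈ 0.6547.

d(x, mu) = √(0.4286) ≈ 0.6547


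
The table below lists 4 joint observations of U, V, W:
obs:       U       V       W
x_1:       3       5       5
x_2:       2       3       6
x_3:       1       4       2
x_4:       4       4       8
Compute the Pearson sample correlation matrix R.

Step 1 — column means:
  mean(U) = (3 + 2 + 1 + 4) / 4 = 10/4 = 2.5
  mean(V) = (5 + 3 + 4 + 4) / 4 = 16/4 = 4
  mean(W) = (5 + 6 + 2 + 8) / 4 = 21/4 = 5.25

Step 2 — sample variances and covariances s[i,j] = (1/(n-1)) · Σ_k (x_{k,i} - mean_i) · (x_{k,j} - mean_j), with n-1 = 3:
  s[U,U] = ((0.5)·(0.5) + (-0.5)·(-0.5) + (-1.5)·(-1.5) + (1.5)·(1.5)) / 3 = 5/3 = 1.6667
  s[U,V] = ((0.5)·(1) + (-0.5)·(-1) + (-1.5)·(0) + (1.5)·(0)) / 3 = 1/3 = 0.3333
  s[U,W] = ((0.5)·(-0.25) + (-0.5)·(0.75) + (-1.5)·(-3.25) + (1.5)·(2.75)) / 3 = 8.5/3 = 2.8333
  s[V,V] = ((1)·(1) + (-1)·(-1) + (0)·(0) + (0)·(0)) / 3 = 2/3 = 0.6667
  s[V,W] = ((1)·(-0.25) + (-1)·(0.75) + (0)·(-3.25) + (0)·(2.75)) / 3 = -1/3 = -0.3333
  s[W,W] = ((-0.25)·(-0.25) + (0.75)·(0.75) + (-3.25)·(-3.25) + (2.75)·(2.75)) / 3 = 18.75/3 = 6.25
  Sample standard deviations s_i = √(s[i,i]):
  s(U) = √(1.6667) = 1.291
  s(V) = √(0.6667) = 0.8165
  s(W) = √(6.25) = 2.5

Step 3 — r_{ij} = s_{ij} / (s_i · s_j):
  r[U,U] = 1 (diagonal).
  r[U,V] = 0.3333 / (1.291 · 0.8165) = 0.3333 / 1.0541 = 0.3162
  r[U,W] = 2.8333 / (1.291 · 2.5) = 2.8333 / 3.2275 = 0.8779
  r[V,V] = 1 (diagonal).
  r[V,W] = -0.3333 / (0.8165 · 2.5) = -0.3333 / 2.0412 = -0.1633
  r[W,W] = 1 (diagonal).

R is symmetric with unit diagonal. Assembling:

R = [[1, 0.3162, 0.8779],
 [0.3162, 1, -0.1633],
 [0.8779, -0.1633, 1]]


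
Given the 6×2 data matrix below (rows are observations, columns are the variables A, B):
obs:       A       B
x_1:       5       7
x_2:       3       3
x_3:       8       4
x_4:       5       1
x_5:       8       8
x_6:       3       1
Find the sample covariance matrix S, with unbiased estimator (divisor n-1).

Step 1 — column means:
  mean(A) = (5 + 3 + 8 + 5 + 8 + 3) / 6 = 32/6 = 5.3333
  mean(B) = (7 + 3 + 4 + 1 + 8 + 1) / 6 = 24/6 = 4

Step 2 — sample covariance S[i,j] = (1/(n-1)) · Σ_k (x_{k,i} - mean_i) · (x_{k,j} - mean_j), with n-1 = 5.
  S[A,A] = ((-0.3333)·(-0.3333) + (-2.3333)·(-2.3333) + (2.6667)·(2.6667) + (-0.3333)·(-0.3333) + (2.6667)·(2.6667) + (-2.3333)·(-2.3333)) / 5 = 25.3333/5 = 5.0667
  S[A,B] = ((-0.3333)·(3) + (-2.3333)·(-1) + (2.6667)·(0) + (-0.3333)·(-3) + (2.6667)·(4) + (-2.3333)·(-3)) / 5 = 20/5 = 4
  S[B,B] = ((3)·(3) + (-1)·(-1) + (0)·(0) + (-3)·(-3) + (4)·(4) + (-3)·(-3)) / 5 = 44/5 = 8.8

S is symmetric (S[j,i] = S[i,j]). Assembling:

S = [[5.0667, 4],
 [4, 8.8]]


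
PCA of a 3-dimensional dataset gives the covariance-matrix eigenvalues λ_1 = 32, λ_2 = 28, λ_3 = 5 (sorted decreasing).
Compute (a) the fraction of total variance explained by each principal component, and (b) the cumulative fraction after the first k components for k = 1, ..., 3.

Step 1 — total variance = trace(Sigma) = Σ λ_i = 32 + 28 + 5 = 65.

Step 2 — fraction explained by component i = λ_i / Σ λ:
  PC1: 32/65 = 0.4923
  PC2: 28/65 = 0.4308
  PC3: 5/65 = 0.0769

Step 3 — cumulative fraction after k components = (λ_1 + ... + λ_k) / Σ λ:
  k = 1: 32/65 = 0.4923
  k = 2: (32 + 28)/65 = 60/65 = 0.9231
  k = 3: (32 + 28 + 5)/65 = 65/65 = 1

Summary (fraction, with percent):

explained: PC1 0.4923 (49.23%), PC2 0.4308 (43.08%), PC3 0.0769 (7.69%);  cumulative: 0.4923, 0.9231, 1


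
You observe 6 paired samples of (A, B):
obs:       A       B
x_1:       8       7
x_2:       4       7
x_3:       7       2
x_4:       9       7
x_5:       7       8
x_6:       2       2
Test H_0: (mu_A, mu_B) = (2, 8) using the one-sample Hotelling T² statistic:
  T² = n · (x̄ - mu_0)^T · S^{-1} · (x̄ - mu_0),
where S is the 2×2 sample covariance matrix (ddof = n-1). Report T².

Step 1 — sample mean vector:
  mean(A) = (8 + 4 + 7 + 9 + 7 + 2) / 6 = 37/6 = 6.1667
  mean(B) = (7 + 7 + 2 + 7 + 8 + 2) / 6 = 33/6 = 5.5
  x̄ = (6.1667, 5.5),  deviation x̄ - mu_0 = (6.1667, 5.5) - (2, 8) = (4.1667, -2.5).

Step 2 — sample covariance matrix, S[i,j] = (1/(n-1)) · Σ_k (x_{k,i} - mean_i) · (x_{k,j} - mean_j), divisor n-1 = 5:
  S[A,A] = ((1.8333)·(1.8333) + (-2.1667)·(-2.1667) + (0.8333)·(0.8333) + (2.8333)·(2.8333) + (0.8333)·(0.8333) + (-4.1667)·(-4.1667)) / 5 = 34.8333/5 = 6.9667
  S[A,B] = ((1.8333)·(1.5) + (-2.1667)·(1.5) + (0.8333)·(-3.5) + (2.8333)·(1.5) + (0.8333)·(2.5) + (-4.1667)·(-3.5)) / 5 = 17.5/5 = 3.5
  S[B,B] = ((1.5)·(1.5) + (1.5)·(1.5) + (-3.5)·(-3.5) + (1.5)·(1.5) + (2.5)·(2.5) + (-3.5)·(-3.5)) / 5 = 37.5/5 = 7.5
  S = [[6.9667, 3.5],
 [3.5, 7.5]].

Step 3 — invert S. det(S) = 6.9667·7.5 - (3.5)² = 40.
  S^{-1} = (1/det) · [[d, -b], [-b, a]] = [[0.1875, -0.0875],
 [-0.0875, 0.1742]].

Step 4 — quadratic form (x̄ - mu_0)^T · S^{-1} · (x̄ - mu_0):
  S^{-1} · (x̄ - mu_0) = (1, -0.8),
  (x̄ - mu_0)^T · [...] = (4.1667)·(1) + (-2.5)·(-0.8) = 6.1667.

Step 5 — scale by n: T² = 6 · 6.1667 = 37.

T² ≈ 37


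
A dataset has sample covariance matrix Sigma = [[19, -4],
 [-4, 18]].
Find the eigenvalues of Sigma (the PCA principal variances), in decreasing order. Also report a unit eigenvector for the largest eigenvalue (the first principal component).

Step 1 — characteristic polynomial of 2×2 Sigma:
  det(Sigma - λI) = λ² - trace · λ + det = 0.
  trace = 19 + 18 = 37, det = 19·18 - (-4)² = 326.
Step 2 — discriminant:
  Δ = trace² - 4·det = 1369 - 1304 = 65.
Step 3 — eigenvalues:
  λ = (trace ± √Δ)/2 = (37 ± 8.0623)/2,
  λ_1 = 22.5311,  λ_2 = 14.4689.

Step 4 — unit eigenvector for λ_1: solve (Sigma - λ_1 I)v = 0. First row:
  (19 - 22.5311)·v_x + (-4)·v_y = 0, i.e. (-3.5311)·v_x + (-4)·v_y = 0,
  so v ∝ (b, λ_1 - a) = (-4, 3.5311); multiply by -1 so the first entry is positive: u = (4, -3.5311).
  ||u|| = √((4)² + (-3.5311)²) = √(28.4689) ≈ 5.3356,
  v_1 = u/||u|| ≈ (0.7497, -0.6618) (||v_1|| = 1).

λ_1 = 22.5311,  λ_2 = 14.4689;  v_1 ≈ (0.7497, -0.6618)


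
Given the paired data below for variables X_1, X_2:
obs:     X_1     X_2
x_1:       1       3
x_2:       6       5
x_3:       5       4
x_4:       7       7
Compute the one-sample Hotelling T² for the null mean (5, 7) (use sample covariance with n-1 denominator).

Step 1 — sample mean vector:
  mean(X_1) = (1 + 6 + 5 + 7) / 4 = 19/4 = 4.75
  mean(X_2) = (3 + 5 + 4 + 7) / 4 = 19/4 = 4.75
  x̄ = (4.75, 4.75),  deviation x̄ - mu_0 = (4.75, 4.75) - (5, 7) = (-0.25, -2.25).

Step 2 — sample covariance matrix, S[i,j] = (1/(n-1)) · Σ_k (x_{k,i} - mean_i) · (x_{k,j} - mean_j), divisor n-1 = 3:
  S[X_1,X_1] = ((-3.75)·(-3.75) + (1.25)·(1.25) + (0.25)·(0.25) + (2.25)·(2.25)) / 3 = 20.75/3 = 6.9167
  S[X_1,X_2] = ((-3.75)·(-1.75) + (1.25)·(0.25) + (0.25)·(-0.75) + (2.25)·(2.25)) / 3 = 11.75/3 = 3.9167
  S[X_2,X_2] = ((-1.75)·(-1.75) + (0.25)·(0.25) + (-0.75)·(-0.75) + (2.25)·(2.25)) / 3 = 8.75/3 = 2.9167
  S = [[6.9167, 3.9167],
 [3.9167, 2.9167]].

Step 3 — invert S. det(S) = 6.9167·2.9167 - (3.9167)² = 4.8333.
  S^{-1} = (1/det) · [[d, -b], [-b, a]] = [[0.6034, -0.8103],
 [-0.8103, 1.431]].

Step 4 — quadratic form (x̄ - mu_0)^T · S^{-1} · (x̄ - mu_0):
  S^{-1} · (x̄ - mu_0) = (1.6724, -3.0172),
  (x̄ - mu_0)^T · [...] = (-0.25)·(1.6724) + (-2.25)·(-3.0172) = 6.3707.

Step 5 — scale by n: T² = 4 · 6.3707 = 25.4828.

T² ≈ 25.4828


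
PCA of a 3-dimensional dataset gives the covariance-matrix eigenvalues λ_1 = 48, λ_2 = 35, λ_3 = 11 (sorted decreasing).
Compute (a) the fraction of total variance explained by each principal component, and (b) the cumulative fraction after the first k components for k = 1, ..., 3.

Step 1 — total variance = trace(Sigma) = Σ λ_i = 48 + 35 + 11 = 94.

Step 2 — fraction explained by component i = λ_i / Σ λ:
  PC1: 48/94 = 0.5106
  PC2: 35/94 = 0.3723
  PC3: 11/94 = 0.117

Step 3 — cumulative fraction after k components = (λ_1 + ... + λ_k) / Σ λ:
  k = 1: 48/94 = 0.5106
  k = 2: (48 + 35)/94 = 83/94 = 0.883
  k = 3: (48 + 35 + 11)/94 = 94/94 = 1

Summary (fraction, with percent):

explained: PC1 0.5106 (51.06%), PC2 0.3723 (37.23%), PC3 0.117 (11.7%);  cumulative: 0.5106, 0.883, 1


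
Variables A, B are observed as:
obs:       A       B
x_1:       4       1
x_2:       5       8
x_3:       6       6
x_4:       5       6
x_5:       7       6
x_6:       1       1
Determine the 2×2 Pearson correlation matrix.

Step 1 — column means:
  mean(A) = (4 + 5 + 6 + 5 + 7 + 1) / 6 = 28/6 = 4.6667
  mean(B) = (1 + 8 + 6 + 6 + 6 + 1) / 6 = 28/6 = 4.6667

Step 2 — sample variances and covariances s[i,j] = (1/(n-1)) · Σ_k (x_{k,i} - mean_i) · (x_{k,j} - mean_j), with n-1 = 5:
  s[A,A] = ((-0.6667)·(-0.6667) + (0.3333)·(0.3333) + (1.3333)·(1.3333) + (0.3333)·(0.3333) + (2.3333)·(2.3333) + (-3.6667)·(-3.6667)) / 5 = 21.3333/5 = 4.2667
  s[A,B] = ((-0.6667)·(-3.6667) + (0.3333)·(3.3333) + (1.3333)·(1.3333) + (0.3333)·(1.3333) + (2.3333)·(1.3333) + (-3.6667)·(-3.6667)) / 5 = 22.3333/5 = 4.4667
  s[B,B] = ((-3.6667)·(-3.6667) + (3.3333)·(3.3333) + (1.3333)·(1.3333) + (1.3333)·(1.3333) + (1.3333)·(1.3333) + (-3.6667)·(-3.6667)) / 5 = 43.3333/5 = 8.6667
  Sample standard deviations s_i = √(s[i,i]):
  s(A) = √(4.2667) = 2.0656
  s(B) = √(8.6667) = 2.9439

Step 3 — r_{ij} = s_{ij} / (s_i · s_j):
  r[A,A] = 1 (diagonal).
  r[A,B] = 4.4667 / (2.0656 · 2.9439) = 4.4667 / 6.0809 = 0.7345
  r[B,B] = 1 (diagonal).

R is symmetric with unit diagonal. Assembling:

R = [[1, 0.7345],
 [0.7345, 1]]


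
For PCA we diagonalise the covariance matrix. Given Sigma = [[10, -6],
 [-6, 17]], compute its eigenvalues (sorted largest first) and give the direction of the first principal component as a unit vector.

Step 1 — characteristic polynomial of 2×2 Sigma:
  det(Sigma - λI) = λ² - trace · λ + det = 0.
  trace = 10 + 17 = 27, det = 10·17 - (-6)² = 134.
Step 2 — discriminant:
  Δ = trace² - 4·det = 729 - 536 = 193.
Step 3 — eigenvalues:
  λ = (trace ± √Δ)/2 = (27 ± 13.8924)/2,
  λ_1 = 20.4462,  λ_2 = 6.5538.

Step 4 — unit eigenvector for λ_1: solve (Sigma - λ_1 I)v = 0. First row:
  (10 - 20.4462)·v_x + (-6)·v_y = 0, i.e. (-10.4462)·v_x + (-6)·v_y = 0,
  so v ∝ (b, λ_1 - a) = (-6, 10.4462); multiply by -1 so the first entry is positive: u = (6, -10.4462).
  ||u|| = √((6)² + (-10.4462)²) = √(145.1236) ≈ 12.0467,
  v_1 = u/||u|| ≈ (0.4981, -0.8671) (||v_1|| = 1).

λ_1 = 20.4462,  λ_2 = 6.5538;  v_1 ≈ (0.4981, -0.8671)


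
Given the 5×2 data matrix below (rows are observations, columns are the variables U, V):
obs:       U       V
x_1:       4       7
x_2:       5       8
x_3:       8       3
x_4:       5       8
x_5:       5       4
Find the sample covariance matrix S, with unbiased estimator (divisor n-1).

Step 1 — column means:
  mean(U) = (4 + 5 + 8 + 5 + 5) / 5 = 27/5 = 5.4
  mean(V) = (7 + 8 + 3 + 8 + 4) / 5 = 30/5 = 6

Step 2 — sample covariance S[i,j] = (1/(n-1)) · Σ_k (x_{k,i} - mean_i) · (x_{k,j} - mean_j), with n-1 = 4.
  S[U,U] = ((-1.4)·(-1.4) + (-0.4)·(-0.4) + (2.6)·(2.6) + (-0.4)·(-0.4) + (-0.4)·(-0.4)) / 4 = 9.2/4 = 2.3
  S[U,V] = ((-1.4)·(1) + (-0.4)·(2) + (2.6)·(-3) + (-0.4)·(2) + (-0.4)·(-2)) / 4 = -10/4 = -2.5
  S[V,V] = ((1)·(1) + (2)·(2) + (-3)·(-3) + (2)·(2) + (-2)·(-2)) / 4 = 22/4 = 5.5

S is symmetric (S[j,i] = S[i,j]). Assembling:

S = [[2.3, -2.5],
 [-2.5, 5.5]]


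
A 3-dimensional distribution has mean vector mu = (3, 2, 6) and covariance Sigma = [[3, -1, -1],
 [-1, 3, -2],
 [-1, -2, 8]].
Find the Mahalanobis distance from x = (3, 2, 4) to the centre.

Step 1 — centre the observation: (x - mu) = (0, 0, -2).

Step 2 — invert Sigma (cofactor / det for 3×3, or solve directly):
  Sigma^{-1} = [[0.4444, 0.2222, 0.1111],
 [0.2222, 0.5111, 0.1556],
 [0.1111, 0.1556, 0.1778]].

Step 3 — form the quadratic (x - mu)^T · Sigma^{-1} · (x - mu):
  Sigma^{-1} · (x - mu) = (-0.2222, -0.3111, -0.3556).
  (x - mu)^T · [Sigma^{-1} · (x - mu)] = (0)·(-0.2222) + (0)·(-0.3111) + (-2)·(-0.3556) = 0.7111.

Step 4 — take square root: d = √(0.7111) ≈ 0.8433.

d(x, mu) = √(0.7111) ≈ 0.8433


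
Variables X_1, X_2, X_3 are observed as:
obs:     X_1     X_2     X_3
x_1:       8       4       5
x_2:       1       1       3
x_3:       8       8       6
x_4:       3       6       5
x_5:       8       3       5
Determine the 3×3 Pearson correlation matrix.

Step 1 — column means:
  mean(X_1) = (8 + 1 + 8 + 3 + 8) / 5 = 28/5 = 5.6
  mean(X_2) = (4 + 1 + 8 + 6 + 3) / 5 = 22/5 = 4.4
  mean(X_3) = (5 + 3 + 6 + 5 + 5) / 5 = 24/5 = 4.8

Step 2 — sample variances and covariances s[i,j] = (1/(n-1)) · Σ_k (x_{k,i} - mean_i) · (x_{k,j} - mean_j), with n-1 = 4:
  s[X_1,X_1] = ((2.4)·(2.4) + (-4.6)·(-4.6) + (2.4)·(2.4) + (-2.6)·(-2.6) + (2.4)·(2.4)) / 4 = 45.2/4 = 11.3
  s[X_1,X_2] = ((2.4)·(-0.4) + (-4.6)·(-3.4) + (2.4)·(3.6) + (-2.6)·(1.6) + (2.4)·(-1.4)) / 4 = 15.8/4 = 3.95
  s[X_1,X_3] = ((2.4)·(0.2) + (-4.6)·(-1.8) + (2.4)·(1.2) + (-2.6)·(0.2) + (2.4)·(0.2)) / 4 = 11.6/4 = 2.9
  s[X_2,X_2] = ((-0.4)·(-0.4) + (-3.4)·(-3.4) + (3.6)·(3.6) + (1.6)·(1.6) + (-1.4)·(-1.4)) / 4 = 29.2/4 = 7.3
  s[X_2,X_3] = ((-0.4)·(0.2) + (-3.4)·(-1.8) + (3.6)·(1.2) + (1.6)·(0.2) + (-1.4)·(0.2)) / 4 = 10.4/4 = 2.6
  s[X_3,X_3] = ((0.2)·(0.2) + (-1.8)·(-1.8) + (1.2)·(1.2) + (0.2)·(0.2) + (0.2)·(0.2)) / 4 = 4.8/4 = 1.2
  Sample standard deviations s_i = √(s[i,i]):
  s(X_1) = √(11.3) = 3.3615
  s(X_2) = √(7.3) = 2.7019
  s(X_3) = √(1.2) = 1.0954

Step 3 — r_{ij} = s_{ij} / (s_i · s_j):
  r[X_1,X_1] = 1 (diagonal).
  r[X_1,X_2] = 3.95 / (3.3615 · 2.7019) = 3.95 / 9.0824 = 0.4349
  r[X_1,X_3] = 2.9 / (3.3615 · 1.0954) = 2.9 / 3.6824 = 0.7875
  r[X_2,X_2] = 1 (diagonal).
  r[X_2,X_3] = 2.6 / (2.7019 · 1.0954) = 2.6 / 2.9597 = 0.8785
  r[X_3,X_3] = 1 (diagonal).

R is symmetric with unit diagonal. Assembling:

R = [[1, 0.4349, 0.7875],
 [0.4349, 1, 0.8785],
 [0.7875, 0.8785, 1]]


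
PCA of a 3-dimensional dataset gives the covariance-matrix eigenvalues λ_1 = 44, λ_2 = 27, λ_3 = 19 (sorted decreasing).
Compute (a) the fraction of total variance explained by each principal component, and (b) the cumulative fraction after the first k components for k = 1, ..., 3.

Step 1 — total variance = trace(Sigma) = Σ λ_i = 44 + 27 + 19 = 90.

Step 2 — fraction explained by component i = λ_i / Σ λ:
  PC1: 44/90 = 0.4889
  PC2: 27/90 = 0.3
  PC3: 19/90 = 0.2111

Step 3 — cumulative fraction after k components = (λ_1 + ... + λ_k) / Σ λ:
  k = 1: 44/90 = 0.4889
  k = 2: (44 + 27)/90 = 71/90 = 0.7889
  k = 3: (44 + 27 + 19)/90 = 90/90 = 1

Summary (fraction, with percent):

explained: PC1 0.4889 (48.89%), PC2 0.3 (30%), PC3 0.2111 (21.11%);  cumulative: 0.4889, 0.7889, 1


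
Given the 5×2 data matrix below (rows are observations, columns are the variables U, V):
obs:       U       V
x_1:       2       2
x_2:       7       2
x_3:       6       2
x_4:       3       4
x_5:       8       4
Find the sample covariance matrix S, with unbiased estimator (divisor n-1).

Step 1 — column means:
  mean(U) = (2 + 7 + 6 + 3 + 8) / 5 = 26/5 = 5.2
  mean(V) = (2 + 2 + 2 + 4 + 4) / 5 = 14/5 = 2.8

Step 2 — sample covariance S[i,j] = (1/(n-1)) · Σ_k (x_{k,i} - mean_i) · (x_{k,j} - mean_j), with n-1 = 4.
  S[U,U] = ((-3.2)·(-3.2) + (1.8)·(1.8) + (0.8)·(0.8) + (-2.2)·(-2.2) + (2.8)·(2.8)) / 4 = 26.8/4 = 6.7
  S[U,V] = ((-3.2)·(-0.8) + (1.8)·(-0.8) + (0.8)·(-0.8) + (-2.2)·(1.2) + (2.8)·(1.2)) / 4 = 1.2/4 = 0.3
  S[V,V] = ((-0.8)·(-0.8) + (-0.8)·(-0.8) + (-0.8)·(-0.8) + (1.2)·(1.2) + (1.2)·(1.2)) / 4 = 4.8/4 = 1.2

S is symmetric (S[j,i] = S[i,j]). Assembling:

S = [[6.7, 0.3],
 [0.3, 1.2]]


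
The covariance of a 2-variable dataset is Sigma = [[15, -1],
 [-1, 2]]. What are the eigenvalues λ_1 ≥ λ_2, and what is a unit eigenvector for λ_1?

Step 1 — characteristic polynomial of 2×2 Sigma:
  det(Sigma - λI) = λ² - trace · λ + det = 0.
  trace = 15 + 2 = 17, det = 15·2 - (-1)² = 29.
Step 2 — discriminant:
  Δ = trace² - 4·det = 289 - 116 = 173.
Step 3 — eigenvalues:
  λ = (trace ± √Δ)/2 = (17 ± 13.1529)/2,
  λ_1 = 15.0765,  λ_2 = 1.9235.

Step 4 — unit eigenvector for λ_1: solve (Sigma - λ_1 I)v = 0. First row:
  (15 - 15.0765)·v_x + (-1)·v_y = 0, i.e. (-0.0765)·v_x + (-1)·v_y = 0,
  so v ∝ (b, λ_1 - a) = (-1, 0.0765); multiply by -1 so the first entry is positive: u = (1, -0.0765).
  ||u|| = √((1)² + (-0.0765)²) = √(1.0058) ≈ 1.0029,
  v_1 = u/||u|| ≈ (0.9971, -0.0763) (||v_1|| = 1).

λ_1 = 15.0765,  λ_2 = 1.9235;  v_1 ≈ (0.9971, -0.0763)


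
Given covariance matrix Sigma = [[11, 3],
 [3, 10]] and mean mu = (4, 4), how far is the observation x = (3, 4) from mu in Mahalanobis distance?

Step 1 — centre the observation: (x - mu) = (-1, 0).

Step 2 — invert Sigma. det(Sigma) = 11·10 - (3)² = 101.
  Sigma^{-1} = (1/det) · [[d, -b], [-b, a]] = [[0.099, -0.0297],
 [-0.0297, 0.1089]].

Step 3 — form the quadratic (x - mu)^T · Sigma^{-1} · (x - mu):
  Sigma^{-1} · (x - mu) = (-0.099, 0.0297).
  (x - mu)^T · [Sigma^{-1} · (x - mu)] = (-1)·(-0.099) + (0)·(0.0297) = 0.099.

Step 4 — take square root: d = √(0.099) ≈ 0.3147.

d(x, mu) = √(0.099) ≈ 0.3147


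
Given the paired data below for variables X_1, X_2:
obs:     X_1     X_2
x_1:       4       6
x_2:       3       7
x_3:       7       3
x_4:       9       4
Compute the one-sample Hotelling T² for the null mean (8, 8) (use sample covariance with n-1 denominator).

Step 1 — sample mean vector:
  mean(X_1) = (4 + 3 + 7 + 9) / 4 = 23/4 = 5.75
  mean(X_2) = (6 + 7 + 3 + 4) / 4 = 20/4 = 5
  x̄ = (5.75, 5),  deviation x̄ - mu_0 = (5.75, 5) - (8, 8) = (-2.25, -3).

Step 2 — sample covariance matrix, S[i,j] = (1/(n-1)) · Σ_k (x_{k,i} - mean_i) · (x_{k,j} - mean_j), divisor n-1 = 3:
  S[X_1,X_1] = ((-1.75)·(-1.75) + (-2.75)·(-2.75) + (1.25)·(1.25) + (3.25)·(3.25)) / 3 = 22.75/3 = 7.5833
  S[X_1,X_2] = ((-1.75)·(1) + (-2.75)·(2) + (1.25)·(-2) + (3.25)·(-1)) / 3 = -13/3 = -4.3333
  S[X_2,X_2] = ((1)·(1) + (2)·(2) + (-2)·(-2) + (-1)·(-1)) / 3 = 10/3 = 3.3333
  S = [[7.5833, -4.3333],
 [-4.3333, 3.3333]].

Step 3 — invert S. det(S) = 7.5833·3.3333 - (-4.3333)² = 6.5.
  S^{-1} = (1/det) · [[d, -b], [-b, a]] = [[0.5128, 0.6667],
 [0.6667, 1.1667]].

Step 4 — quadratic form (x̄ - mu_0)^T · S^{-1} · (x̄ - mu_0):
  S^{-1} · (x̄ - mu_0) = (-3.1538, -5),
  (x̄ - mu_0)^T · [...] = (-2.25)·(-3.1538) + (-3)·(-5) = 22.0962.

Step 5 — scale by n: T² = 4 · 22.0962 = 88.3846.

T² ≈ 88.3846


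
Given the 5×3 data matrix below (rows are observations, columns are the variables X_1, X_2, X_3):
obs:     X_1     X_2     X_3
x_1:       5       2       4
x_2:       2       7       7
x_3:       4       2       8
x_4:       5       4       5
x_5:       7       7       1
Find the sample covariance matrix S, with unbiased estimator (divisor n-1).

Step 1 — column means:
  mean(X_1) = (5 + 2 + 4 + 5 + 7) / 5 = 23/5 = 4.6
  mean(X_2) = (2 + 7 + 2 + 4 + 7) / 5 = 22/5 = 4.4
  mean(X_3) = (4 + 7 + 8 + 5 + 1) / 5 = 25/5 = 5

Step 2 — sample covariance S[i,j] = (1/(n-1)) · Σ_k (x_{k,i} - mean_i) · (x_{k,j} - mean_j), with n-1 = 4.
  S[X_1,X_1] = ((0.4)·(0.4) + (-2.6)·(-2.6) + (-0.6)·(-0.6) + (0.4)·(0.4) + (2.4)·(2.4)) / 4 = 13.2/4 = 3.3
  S[X_1,X_2] = ((0.4)·(-2.4) + (-2.6)·(2.6) + (-0.6)·(-2.4) + (0.4)·(-0.4) + (2.4)·(2.6)) / 4 = -0.2/4 = -0.05
  S[X_1,X_3] = ((0.4)·(-1) + (-2.6)·(2) + (-0.6)·(3) + (0.4)·(0) + (2.4)·(-4)) / 4 = -17/4 = -4.25
  S[X_2,X_2] = ((-2.4)·(-2.4) + (2.6)·(2.6) + (-2.4)·(-2.4) + (-0.4)·(-0.4) + (2.6)·(2.6)) / 4 = 25.2/4 = 6.3
  S[X_2,X_3] = ((-2.4)·(-1) + (2.6)·(2) + (-2.4)·(3) + (-0.4)·(0) + (2.6)·(-4)) / 4 = -10/4 = -2.5
  S[X_3,X_3] = ((-1)·(-1) + (2)·(2) + (3)·(3) + (0)·(0) + (-4)·(-4)) / 4 = 30/4 = 7.5

S is symmetric (S[j,i] = S[i,j]). Assembling:

S = [[3.3, -0.05, -4.25],
 [-0.05, 6.3, -2.5],
 [-4.25, -2.5, 7.5]]


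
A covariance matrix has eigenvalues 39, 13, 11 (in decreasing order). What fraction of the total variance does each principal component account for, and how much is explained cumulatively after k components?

Step 1 — total variance = trace(Sigma) = Σ λ_i = 39 + 13 + 11 = 63.

Step 2 — fraction explained by component i = λ_i / Σ λ:
  PC1: 39/63 = 0.619
  PC2: 13/63 = 0.2063
  PC3: 11/63 = 0.1746

Step 3 — cumulative fraction after k components = (λ_1 + ... + λ_k) / Σ λ:
  k = 1: 39/63 = 0.619
  k = 2: (39 + 13)/63 = 52/63 = 0.8254
  k = 3: (39 + 13 + 11)/63 = 63/63 = 1

Summary (fraction, with percent):

explained: PC1 0.619 (61.9%), PC2 0.2063 (20.63%), PC3 0.1746 (17.46%);  cumulative: 0.619, 0.8254, 1


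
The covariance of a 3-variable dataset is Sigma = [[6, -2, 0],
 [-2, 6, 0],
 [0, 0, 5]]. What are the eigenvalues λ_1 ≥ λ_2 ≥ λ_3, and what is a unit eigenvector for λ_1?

Step 1 — characteristic polynomial p(λ) = det(λI - Sigma) = λ³ - tr·λ² + c_1·λ - det, where tr = trace, c_1 = sum of the principal 2×2 minors, det = det(Sigma):
  tr = 6 + 6 + 5 = 17,
  c_1 = (6·6 - (-2)²) + (6·5 - (0)²) + (6·5 - (0)²) = 32 + 30 + 30 = 92,
  det = 6·(6·5 - (0)²) - (-2)·((-2)·5 - (0)·(0)) + (0)·((-2)·(0) - 6·(0)) = 6·(30) - (-2)·(-10) + (0)·(0) = 160.
  So p(λ) = λ³ - 17λ² + 92λ - 160.
Step 2 — look for an integer root (rational root theorem: any rational root is an integer divisor of 160). Testing λ = 4:
  p(4) = 64 - 272 + 368 - 160 = 0  ✓
  Dividing out (λ - 4): p(λ) = (λ - 4)(λ² - 13λ + 40).
Step 3 — remaining eigenvalues from the quadratic λ² - 13λ + 40 = 0:
  Δ = 13² - 4·40 = 169 - 160 = 9,  λ = (13 ± √9)/2 = (13 ± 3)/2 = 8 or 5.
  Sorted: λ_1 = 8,  λ_2 = 5,  λ_3 = 4  (check: sum = 17 = tr ✓).

Step 4 — unit eigenvector for λ_1 = 8: v spans the null space of (Sigma - λ_1 I), whose rows are
  r_1 = (-2, -2, 0),  r_2 = (-2, -2, 0),  r_3 = (0, 0, -3).
  v is orthogonal to every row, so take v ∝ r_1 × r_3 = ((-2)·(-3) - (0)·(0), (0)·(0) - (-2)·(-3), (-2)·(0) - (-2)·(0)) = (6, -6, 0).
  Rescale (divide by 6): u = (1, -1, 0).
  ||u|| = √((1)² + (-1)² + (0)²) = √(2) ≈ 1.4142,  v_1 = u/||u|| ≈ (0.7071, -0.7071, 0) (||v_1|| = 1).

λ_1 = 8,  λ_2 = 5,  λ_3 = 4;  v_1 ≈ (0.7071, -0.7071, 0)


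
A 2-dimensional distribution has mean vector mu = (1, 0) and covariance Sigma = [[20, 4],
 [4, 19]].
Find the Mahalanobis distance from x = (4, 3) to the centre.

Step 1 — centre the observation: (x - mu) = (3, 3).

Step 2 — invert Sigma. det(Sigma) = 20·19 - (4)² = 364.
  Sigma^{-1} = (1/det) · [[d, -b], [-b, a]] = [[0.0522, -0.011],
 [-0.011, 0.0549]].

Step 3 — form the quadratic (x - mu)^T · Sigma^{-1} · (x - mu):
  Sigma^{-1} · (x - mu) = (0.1236, 0.1319).
  (x - mu)^T · [Sigma^{-1} · (x - mu)] = (3)·(0.1236) + (3)·(0.1319) = 0.7665.

Step 4 — take square root: d = √(0.7665) ≈ 0.8755.

d(x, mu) = √(0.7665) ≈ 0.8755


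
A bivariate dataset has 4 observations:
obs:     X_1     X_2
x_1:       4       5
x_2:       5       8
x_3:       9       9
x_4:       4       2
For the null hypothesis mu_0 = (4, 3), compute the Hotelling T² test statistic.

Step 1 — sample mean vector:
  mean(X_1) = (4 + 5 + 9 + 4) / 4 = 22/4 = 5.5
  mean(X_2) = (5 + 8 + 9 + 2) / 4 = 24/4 = 6
  x̄ = (5.5, 6),  deviation x̄ - mu_0 = (5.5, 6) - (4, 3) = (1.5, 3).

Step 2 — sample covariance matrix, S[i,j] = (1/(n-1)) · Σ_k (x_{k,i} - mean_i) · (x_{k,j} - mean_j), divisor n-1 = 3:
  S[X_1,X_1] = ((-1.5)·(-1.5) + (-0.5)·(-0.5) + (3.5)·(3.5) + (-1.5)·(-1.5)) / 3 = 17/3 = 5.6667
  S[X_1,X_2] = ((-1.5)·(-1) + (-0.5)·(2) + (3.5)·(3) + (-1.5)·(-4)) / 3 = 17/3 = 5.6667
  S[X_2,X_2] = ((-1)·(-1) + (2)·(2) + (3)·(3) + (-4)·(-4)) / 3 = 30/3 = 10
  S = [[5.6667, 5.6667],
 [5.6667, 10]].

Step 3 — invert S. det(S) = 5.6667·10 - (5.6667)² = 24.5556.
  S^{-1} = (1/det) · [[d, -b], [-b, a]] = [[0.4072, -0.2308],
 [-0.2308, 0.2308]].

Step 4 — quadratic form (x̄ - mu_0)^T · S^{-1} · (x̄ - mu_0):
  S^{-1} · (x̄ - mu_0) = (-0.0814, 0.3462),
  (x̄ - mu_0)^T · [...] = (1.5)·(-0.0814) + (3)·(0.3462) = 0.9163.

Step 5 — scale by n: T² = 4 · 0.9163 = 3.6652.

T² ≈ 3.6652


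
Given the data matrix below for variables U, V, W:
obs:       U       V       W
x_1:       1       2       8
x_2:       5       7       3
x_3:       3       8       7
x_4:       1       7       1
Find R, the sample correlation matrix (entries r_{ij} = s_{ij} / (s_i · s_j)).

Step 1 — column means:
  mean(U) = (1 + 5 + 3 + 1) / 4 = 10/4 = 2.5
  mean(V) = (2 + 7 + 8 + 7) / 4 = 24/4 = 6
  mean(W) = (8 + 3 + 7 + 1) / 4 = 19/4 = 4.75

Step 2 — sample variances and covariances s[i,j] = (1/(n-1)) · Σ_k (x_{k,i} - mean_i) · (x_{k,j} - mean_j), with n-1 = 3:
  s[U,U] = ((-1.5)·(-1.5) + (2.5)·(2.5) + (0.5)·(0.5) + (-1.5)·(-1.5)) / 3 = 11/3 = 3.6667
  s[U,V] = ((-1.5)·(-4) + (2.5)·(1) + (0.5)·(2) + (-1.5)·(1)) / 3 = 8/3 = 2.6667
  s[U,W] = ((-1.5)·(3.25) + (2.5)·(-1.75) + (0.5)·(2.25) + (-1.5)·(-3.75)) / 3 = -2.5/3 = -0.8333
  s[V,V] = ((-4)·(-4) + (1)·(1) + (2)·(2) + (1)·(1)) / 3 = 22/3 = 7.3333
  s[V,W] = ((-4)·(3.25) + (1)·(-1.75) + (2)·(2.25) + (1)·(-3.75)) / 3 = -14/3 = -4.6667
  s[W,W] = ((3.25)·(3.25) + (-1.75)·(-1.75) + (2.25)·(2.25) + (-3.75)·(-3.75)) / 3 = 32.75/3 = 10.9167
  Sample standard deviations s_i = √(s[i,i]):
  s(U) = √(3.6667) = 1.9149
  s(V) = √(7.3333) = 2.708
  s(W) = √(10.9167) = 3.304

Step 3 — r_{ij} = s_{ij} / (s_i · s_j):
  r[U,U] = 1 (diagonal).
  r[U,V] = 2.6667 / (1.9149 · 2.708) = 2.6667 / 5.1854 = 0.5143
  r[U,W] = -0.8333 / (1.9149 · 3.304) = -0.8333 / 6.3268 = -0.1317
  r[V,V] = 1 (diagonal).
  r[V,W] = -4.6667 / (2.708 · 3.304) = -4.6667 / 8.9474 = -0.5216
  r[W,W] = 1 (diagonal).

R is symmetric with unit diagonal. Assembling:

R = [[1, 0.5143, -0.1317],
 [0.5143, 1, -0.5216],
 [-0.1317, -0.5216, 1]]


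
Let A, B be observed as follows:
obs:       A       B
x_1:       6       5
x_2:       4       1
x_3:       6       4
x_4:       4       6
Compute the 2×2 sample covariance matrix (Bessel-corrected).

Step 1 — column means:
  mean(A) = (6 + 4 + 6 + 4) / 4 = 20/4 = 5
  mean(B) = (5 + 1 + 4 + 6) / 4 = 16/4 = 4

Step 2 — sample covariance S[i,j] = (1/(n-1)) · Σ_k (x_{k,i} - mean_i) · (x_{k,j} - mean_j), with n-1 = 3.
  S[A,A] = ((1)·(1) + (-1)·(-1) + (1)·(1) + (-1)·(-1)) / 3 = 4/3 = 1.3333
  S[A,B] = ((1)·(1) + (-1)·(-3) + (1)·(0) + (-1)·(2)) / 3 = 2/3 = 0.6667
  S[B,B] = ((1)·(1) + (-3)·(-3) + (0)·(0) + (2)·(2)) / 3 = 14/3 = 4.6667

S is symmetric (S[j,i] = S[i,j]). Assembling:

S = [[1.3333, 0.6667],
 [0.6667, 4.6667]]


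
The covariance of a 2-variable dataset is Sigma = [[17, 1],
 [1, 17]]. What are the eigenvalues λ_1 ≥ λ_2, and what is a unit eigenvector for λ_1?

Step 1 — characteristic polynomial of 2×2 Sigma:
  det(Sigma - λI) = λ² - trace · λ + det = 0.
  trace = 17 + 17 = 34, det = 17·17 - (1)² = 288.
Step 2 — discriminant:
  Δ = trace² - 4·det = 1156 - 1152 = 4.
Step 3 — eigenvalues:
  λ = (trace ± √Δ)/2 = (34 ± 2)/2,
  λ_1 = 18,  λ_2 = 16.

Step 4 — unit eigenvector for λ_1: solve (Sigma - λ_1 I)v = 0. First row:
  (17 - 18)·v_x + (1)·v_y = 0, i.e. (-1)·v_x + (1)·v_y = 0,
  so v ∝ (b, λ_1 - a) = (1, 1) = u.
  ||u|| = √((1)² + (1)²) = √(2) ≈ 1.4142,
  v_1 = u/||u|| ≈ (0.7071, 0.7071) (||v_1|| = 1).

λ_1 = 18,  λ_2 = 16;  v_1 ≈ (0.7071, 0.7071)


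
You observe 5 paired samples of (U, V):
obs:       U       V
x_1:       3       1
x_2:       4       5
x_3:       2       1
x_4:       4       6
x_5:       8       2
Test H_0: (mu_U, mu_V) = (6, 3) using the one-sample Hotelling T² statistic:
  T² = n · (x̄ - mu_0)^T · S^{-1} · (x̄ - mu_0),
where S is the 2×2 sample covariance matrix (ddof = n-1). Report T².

Step 1 — sample mean vector:
  mean(U) = (3 + 4 + 2 + 4 + 8) / 5 = 21/5 = 4.2
  mean(V) = (1 + 5 + 1 + 6 + 2) / 5 = 15/5 = 3
  x̄ = (4.2, 3),  deviation x̄ - mu_0 = (4.2, 3) - (6, 3) = (-1.8, 0).

Step 2 — sample covariance matrix, S[i,j] = (1/(n-1)) · Σ_k (x_{k,i} - mean_i) · (x_{k,j} - mean_j), divisor n-1 = 4:
  S[U,U] = ((-1.2)·(-1.2) + (-0.2)·(-0.2) + (-2.2)·(-2.2) + (-0.2)·(-0.2) + (3.8)·(3.8)) / 4 = 20.8/4 = 5.2
  S[U,V] = ((-1.2)·(-2) + (-0.2)·(2) + (-2.2)·(-2) + (-0.2)·(3) + (3.8)·(-1)) / 4 = 2/4 = 0.5
  S[V,V] = ((-2)·(-2) + (2)·(2) + (-2)·(-2) + (3)·(3) + (-1)·(-1)) / 4 = 22/4 = 5.5
  S = [[5.2, 0.5],
 [0.5, 5.5]].

Step 3 — invert S. det(S) = 5.2·5.5 - (0.5)² = 28.35.
  S^{-1} = (1/det) · [[d, -b], [-b, a]] = [[0.194, -0.0176],
 [-0.0176, 0.1834]].

Step 4 — quadratic form (x̄ - mu_0)^T · S^{-1} · (x̄ - mu_0):
  S^{-1} · (x̄ - mu_0) = (-0.3492, 0.0317),
  (x̄ - mu_0)^T · [...] = (-1.8)·(-0.3492) + (0)·(0.0317) = 0.6286.

Step 5 — scale by n: T² = 5 · 0.6286 = 3.1429.

T² ≈ 3.1429


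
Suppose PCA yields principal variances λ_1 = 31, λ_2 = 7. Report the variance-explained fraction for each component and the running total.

Step 1 — total variance = trace(Sigma) = Σ λ_i = 31 + 7 = 38.

Step 2 — fraction explained by component i = λ_i / Σ λ:
  PC1: 31/38 = 0.8158
  PC2: 7/38 = 0.1842

Step 3 — cumulative fraction after k components = (λ_1 + ... + λ_k) / Σ λ:
  k = 1: 31/38 = 0.8158
  k = 2: (31 + 7)/38 = 38/38 = 1

Summary (fraction, with percent):

explained: PC1 0.8158 (81.58%), PC2 0.1842 (18.42%);  cumulative: 0.8158, 1


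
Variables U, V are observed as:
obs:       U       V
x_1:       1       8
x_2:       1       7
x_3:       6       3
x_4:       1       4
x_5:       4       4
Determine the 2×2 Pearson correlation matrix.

Step 1 — column means:
  mean(U) = (1 + 1 + 6 + 1 + 4) / 5 = 13/5 = 2.6
  mean(V) = (8 + 7 + 3 + 4 + 4) / 5 = 26/5 = 5.2

Step 2 — sample variances and covariances s[i,j] = (1/(n-1)) · Σ_k (x_{k,i} - mean_i) · (x_{k,j} - mean_j), with n-1 = 4:
  s[U,U] = ((-1.6)·(-1.6) + (-1.6)·(-1.6) + (3.4)·(3.4) + (-1.6)·(-1.6) + (1.4)·(1.4)) / 4 = 21.2/4 = 5.3
  s[U,V] = ((-1.6)·(2.8) + (-1.6)·(1.8) + (3.4)·(-2.2) + (-1.6)·(-1.2) + (1.4)·(-1.2)) / 4 = -14.6/4 = -3.65
  s[V,V] = ((2.8)·(2.8) + (1.8)·(1.8) + (-2.2)·(-2.2) + (-1.2)·(-1.2) + (-1.2)·(-1.2)) / 4 = 18.8/4 = 4.7
  Sample standard deviations s_i = √(s[i,i]):
  s(U) = √(5.3) = 2.3022
  s(V) = √(4.7) = 2.1679

Step 3 — r_{ij} = s_{ij} / (s_i · s_j):
  r[U,U] = 1 (diagonal).
  r[U,V] = -3.65 / (2.3022 · 2.1679) = -3.65 / 4.991 = -0.7313
  r[V,V] = 1 (diagonal).

R is symmetric with unit diagonal. Assembling:

R = [[1, -0.7313],
 [-0.7313, 1]]


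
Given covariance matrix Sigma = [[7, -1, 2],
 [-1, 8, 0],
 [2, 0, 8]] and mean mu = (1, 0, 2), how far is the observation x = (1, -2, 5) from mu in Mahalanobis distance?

Step 1 — centre the observation: (x - mu) = (0, -2, 3).

Step 2 — invert Sigma (cofactor / det for 3×3, or solve directly):
  Sigma^{-1} = [[0.1569, 0.0196, -0.0392],
 [0.0196, 0.1275, -0.0049],
 [-0.0392, -0.0049, 0.1348]].

Step 3 — form the quadratic (x - mu)^T · Sigma^{-1} · (x - mu):
  Sigma^{-1} · (x - mu) = (-0.1569, -0.2696, 0.4142).
  (x - mu)^T · [Sigma^{-1} · (x - mu)] = (0)·(-0.1569) + (-2)·(-0.2696) + (3)·(0.4142) = 1.7819.

Step 4 — take square root: d = √(1.7819) ≈ 1.3349.

d(x, mu) = √(1.7819) ≈ 1.3349


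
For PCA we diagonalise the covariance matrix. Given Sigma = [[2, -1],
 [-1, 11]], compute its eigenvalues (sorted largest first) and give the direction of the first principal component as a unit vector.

Step 1 — characteristic polynomial of 2×2 Sigma:
  det(Sigma - λI) = λ² - trace · λ + det = 0.
  trace = 2 + 11 = 13, det = 2·11 - (-1)² = 21.
Step 2 — discriminant:
  Δ = trace² - 4·det = 169 - 84 = 85.
Step 3 — eigenvalues:
  λ = (trace ± √Δ)/2 = (13 ± 9.2195)/2,
  λ_1 = 11.1098,  λ_2 = 1.8902.

Step 4 — unit eigenvector for λ_1: solve (Sigma - λ_1 I)v = 0. First row:
  (2 - 11.1098)·v_x + (-1)·v_y = 0, i.e. (-9.1098)·v_x + (-1)·v_y = 0,
  so v ∝ (b, λ_1 - a) = (-1, 9.1098); multiply by -1 so the first entry is positive: u = (1, -9.1098).
  ||u|| = √((1)² + (-9.1098)²) = √(83.988) ≈ 9.1645,
  v_1 = u/||u|| ≈ (0.1091, -0.994) (||v_1|| = 1).

λ_1 = 11.1098,  λ_2 = 1.8902;  v_1 ≈ (0.1091, -0.994)


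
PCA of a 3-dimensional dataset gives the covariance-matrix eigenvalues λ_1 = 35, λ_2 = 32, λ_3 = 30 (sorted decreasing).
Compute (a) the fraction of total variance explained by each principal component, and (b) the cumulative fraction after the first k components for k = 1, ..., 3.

Step 1 — total variance = trace(Sigma) = Σ λ_i = 35 + 32 + 30 = 97.

Step 2 — fraction explained by component i = λ_i / Σ λ:
  PC1: 35/97 = 0.3608
  PC2: 32/97 = 0.3299
  PC3: 30/97 = 0.3093

Step 3 — cumulative fraction after k components = (λ_1 + ... + λ_k) / Σ λ:
  k = 1: 35/97 = 0.3608
  k = 2: (35 + 32)/97 = 67/97 = 0.6907
  k = 3: (35 + 32 + 30)/97 = 97/97 = 1

Summary (fraction, with percent):

explained: PC1 0.3608 (36.08%), PC2 0.3299 (32.99%), PC3 0.3093 (30.93%);  cumulative: 0.3608, 0.6907, 1


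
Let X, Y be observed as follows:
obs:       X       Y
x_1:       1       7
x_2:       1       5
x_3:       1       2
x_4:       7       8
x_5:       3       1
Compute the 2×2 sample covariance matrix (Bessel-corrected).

Step 1 — column means:
  mean(X) = (1 + 1 + 1 + 7 + 3) / 5 = 13/5 = 2.6
  mean(Y) = (7 + 5 + 2 + 8 + 1) / 5 = 23/5 = 4.6

Step 2 — sample covariance S[i,j] = (1/(n-1)) · Σ_k (x_{k,i} - mean_i) · (x_{k,j} - mean_j), with n-1 = 4.
  S[X,X] = ((-1.6)·(-1.6) + (-1.6)·(-1.6) + (-1.6)·(-1.6) + (4.4)·(4.4) + (0.4)·(0.4)) / 4 = 27.2/4 = 6.8
  S[X,Y] = ((-1.6)·(2.4) + (-1.6)·(0.4) + (-1.6)·(-2.6) + (4.4)·(3.4) + (0.4)·(-3.6)) / 4 = 13.2/4 = 3.3
  S[Y,Y] = ((2.4)·(2.4) + (0.4)·(0.4) + (-2.6)·(-2.6) + (3.4)·(3.4) + (-3.6)·(-3.6)) / 4 = 37.2/4 = 9.3

S is symmetric (S[j,i] = S[i,j]). Assembling:

S = [[6.8, 3.3],
 [3.3, 9.3]]
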